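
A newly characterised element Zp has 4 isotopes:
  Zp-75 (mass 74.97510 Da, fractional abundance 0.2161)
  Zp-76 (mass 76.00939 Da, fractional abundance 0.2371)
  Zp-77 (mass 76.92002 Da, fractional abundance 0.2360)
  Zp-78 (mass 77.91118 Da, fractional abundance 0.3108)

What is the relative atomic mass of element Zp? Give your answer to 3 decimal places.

Average mass = Σ (abundance × isotope mass) = 0.2161 × 74.97510 + 0.2371 × 76.00939 + 0.2360 × 76.92002 + 0.3108 × 77.91118
= 16.202119 + 18.021826 + 18.153125 + 24.214795 = 76.591865 Da

76.592 Da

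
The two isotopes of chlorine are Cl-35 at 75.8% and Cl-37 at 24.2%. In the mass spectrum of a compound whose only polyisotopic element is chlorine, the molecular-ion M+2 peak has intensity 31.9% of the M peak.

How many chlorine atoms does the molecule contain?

1

With n Cl atoms, P(M+2)/P(M) = C(n,1)·p^(n−1)q / p^n = n·q/p = n · 0.242/0.758.
n = 0.319 × 0.758/0.242 = 1.00 ≈ 1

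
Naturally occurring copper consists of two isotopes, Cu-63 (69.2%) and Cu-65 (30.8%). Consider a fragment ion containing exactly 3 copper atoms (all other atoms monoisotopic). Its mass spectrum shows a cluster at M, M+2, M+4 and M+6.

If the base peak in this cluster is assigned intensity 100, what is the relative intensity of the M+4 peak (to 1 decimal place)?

(0.692 + 0.308)^3 gives M 0.3314, M+2 0.4425, M+4 0.1969, M+6 0.0292; the largest is M+2.
P(M+2) = C(3,1) × 0.692^2 × 0.308^1 = 3 × 0.478864 × 0.3080 = 0.442470 (base)
P(M+4) = C(3,2) × 0.692^1 × 0.308^2 = 3 × 0.6920 × 0.094864 = 0.196938
Relative intensity = 0.196938 / 0.442470 × 100 = 44.5

44.5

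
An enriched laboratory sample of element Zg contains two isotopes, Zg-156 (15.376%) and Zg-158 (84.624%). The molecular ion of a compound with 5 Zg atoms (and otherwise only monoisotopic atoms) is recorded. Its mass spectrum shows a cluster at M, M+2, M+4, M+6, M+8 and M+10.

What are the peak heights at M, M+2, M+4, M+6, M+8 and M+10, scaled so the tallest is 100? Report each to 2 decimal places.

0.02 : 0.54 : 6.00 : 33.01 : 90.85 : 100.00

The 5 Zg atoms are independent, so intensities follow the terms of (0.15376 + 0.84624)^5.
P(M) = 0.15376^5 = 0.000086
P(M+2) = 5 × 0.15376^4 × 0.84624^1 = 0.002365
P(M+4) = 10 × 0.15376^3 × 0.84624^2 = 0.026033
P(M+6) = 10 × 0.15376^2 × 0.84624^3 = 0.143274
P(M+8) = 5 × 0.15376^1 × 0.84624^4 = 0.394264
P(M+10) = 0.84624^5 = 0.433978
The M+10 peak is largest (0.433978); scaling to 100 gives 0.02 : 0.54 : 6.00 : 33.01 : 90.85 : 100.00.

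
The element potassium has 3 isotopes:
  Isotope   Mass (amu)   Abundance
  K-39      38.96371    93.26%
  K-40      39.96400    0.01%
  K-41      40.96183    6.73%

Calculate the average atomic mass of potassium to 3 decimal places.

39.098 amu

Ar = Σ fᵢ·mᵢ = 0.9326 × 38.96371 + 0.0001 × 39.96400 + 0.0673 × 40.96183
= 36.337556 + 0.003996 + 2.756731 = 39.098283 amu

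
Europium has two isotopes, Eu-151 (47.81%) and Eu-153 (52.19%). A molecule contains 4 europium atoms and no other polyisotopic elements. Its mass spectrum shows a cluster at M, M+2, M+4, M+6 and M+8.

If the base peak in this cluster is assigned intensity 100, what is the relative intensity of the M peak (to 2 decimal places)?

13.99

Binomial terms of (0.4781 + 0.5219)^4: M 0.0522, M+2 0.2281, M+4 0.3736, M+6 0.2719, M+8 0.0742 → M+4 is the base peak.
P(M+4) = C(4,2) × 0.4781^2 × 0.5219^2 = 6 × 0.22857961 × 0.27237961 = 0.373563 (base)
P(M) = C(4,0) × 0.4781^4 × 0.5219^0 = 1 × 0.05224864 × 1.0000 = 0.052249
Relative intensity = 0.052249 / 0.373563 × 100 = 13.99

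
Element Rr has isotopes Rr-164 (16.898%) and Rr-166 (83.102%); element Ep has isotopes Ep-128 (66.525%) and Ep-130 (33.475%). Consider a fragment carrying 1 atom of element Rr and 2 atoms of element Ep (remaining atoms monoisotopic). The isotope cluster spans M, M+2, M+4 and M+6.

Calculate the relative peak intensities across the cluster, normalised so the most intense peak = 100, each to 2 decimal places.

Element Rr pattern (n=1): 0.16898 : 0.83102
Element Ep pattern (n=2): 0.44255756 : 0.44538488 : 0.11205756
Convolve the two distributions (both contribute in 2-u steps):
  M: 0.16898×0.44255756 = 0.074783
  M+2: 0.16898×0.44538488 + 0.83102×0.44255756 = 0.443035
  M+4: 0.16898×0.11205756 + 0.83102×0.44538488 = 0.389059
  M+6: 0.83102×0.11205756 = 0.093122
Scale to base peak (0.443035) = 100: 16.88 : 100.00 : 87.82 : 21.02

16.88 : 100.00 : 87.82 : 21.02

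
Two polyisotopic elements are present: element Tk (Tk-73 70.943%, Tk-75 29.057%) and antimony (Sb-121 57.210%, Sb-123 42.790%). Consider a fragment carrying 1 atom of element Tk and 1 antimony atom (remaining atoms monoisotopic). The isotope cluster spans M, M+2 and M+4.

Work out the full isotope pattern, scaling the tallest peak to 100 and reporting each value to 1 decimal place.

86.4 : 100.0 : 26.5

Element Tk pattern (n=1): 0.70943 : 0.29057
Antimony pattern (n=1): 0.5721 : 0.4279
Convolve the two distributions (both contribute in 2-u steps):
  M: 0.70943×0.5721 = 0.405865
  M+2: 0.70943×0.4279 + 0.29057×0.5721 = 0.469800
  M+4: 0.29057×0.4279 = 0.124335
Scale to base peak (0.469800) = 100: 86.4 : 100.0 : 26.5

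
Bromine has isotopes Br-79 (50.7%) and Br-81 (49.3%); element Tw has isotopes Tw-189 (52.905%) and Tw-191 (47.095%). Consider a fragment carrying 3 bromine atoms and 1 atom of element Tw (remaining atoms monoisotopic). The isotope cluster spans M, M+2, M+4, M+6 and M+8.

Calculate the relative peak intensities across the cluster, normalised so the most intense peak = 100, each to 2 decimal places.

Bromine pattern (n=3): 0.13032384 : 0.38017547 : 0.36967753 : 0.11982316
Element Tw pattern (n=1): 0.52905 : 0.47095
Convolve the two distributions (both contribute in 2-u steps):
  M: 0.13032384×0.52905 = 0.068948
  M+2: 0.13032384×0.47095 + 0.38017547×0.52905 = 0.262508
  M+4: 0.38017547×0.47095 + 0.36967753×0.52905 = 0.374622
  M+6: 0.36967753×0.47095 + 0.11982316×0.52905 = 0.237492
  M+8: 0.11982316×0.47095 = 0.056431
Scale to base peak (0.374622) = 100: 18.40 : 70.07 : 100.00 : 63.40 : 15.06

18.40 : 70.07 : 100.00 : 63.40 : 15.06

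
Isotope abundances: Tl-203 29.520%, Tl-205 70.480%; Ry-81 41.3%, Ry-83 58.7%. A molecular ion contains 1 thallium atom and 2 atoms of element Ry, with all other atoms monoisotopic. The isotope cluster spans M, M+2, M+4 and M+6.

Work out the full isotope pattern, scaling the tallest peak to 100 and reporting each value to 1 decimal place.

11.4 : 59.4 : 100.0 : 54.8

Thallium pattern (n=1): 0.2952 : 0.7048
Element Ry pattern (n=2): 0.170569 : 0.484862 : 0.344569
Convolve the two distributions (both contribute in 2-u steps):
  M: 0.2952×0.170569 = 0.050352
  M+2: 0.2952×0.484862 + 0.7048×0.170569 = 0.263348
  M+4: 0.2952×0.344569 + 0.7048×0.484862 = 0.443448
  M+6: 0.7048×0.344569 = 0.242852
Scale to base peak (0.443448) = 100: 11.4 : 59.4 : 100.0 : 54.8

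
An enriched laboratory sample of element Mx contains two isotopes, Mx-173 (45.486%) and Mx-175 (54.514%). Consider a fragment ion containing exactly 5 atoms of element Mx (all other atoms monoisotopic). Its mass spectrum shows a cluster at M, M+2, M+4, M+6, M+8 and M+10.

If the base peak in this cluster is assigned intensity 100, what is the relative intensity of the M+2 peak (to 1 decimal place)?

34.8

Term probabilities: M 0.0195, M+2 0.1167, M+4 0.2797, M+6 0.3352, M+8 0.2009, M+10 0.0481. Base peak = M+6.
P(M+6) = C(5,3) × 0.45486^2 × 0.54514^3 = 10 × 0.20689762 × 0.16200341 = 0.335181 (base)
P(M+2) = C(5,1) × 0.45486^4 × 0.54514^1 = 5 × 0.04280662 × 0.54514 = 0.116678
Relative intensity = 0.116678 / 0.335181 × 100 = 34.8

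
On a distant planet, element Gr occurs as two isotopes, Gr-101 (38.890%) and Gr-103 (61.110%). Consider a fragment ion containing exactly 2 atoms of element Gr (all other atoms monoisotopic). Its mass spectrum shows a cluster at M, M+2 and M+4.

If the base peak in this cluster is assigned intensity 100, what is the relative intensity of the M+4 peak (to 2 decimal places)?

(0.38890 + 0.61110)^2 gives M 0.1512, M+2 0.4753, M+4 0.3734; the largest is M+2.
P(M+2) = C(2,1) × 0.38890^1 × 0.61110^1 = 2 × 0.3889 × 0.6111 = 0.475314 (base)
P(M+4) = C(2,2) × 0.38890^0 × 0.61110^2 = 1 × 1.0000 × 0.37344321 = 0.373443
Relative intensity = 0.373443 / 0.475314 × 100 = 78.57

78.57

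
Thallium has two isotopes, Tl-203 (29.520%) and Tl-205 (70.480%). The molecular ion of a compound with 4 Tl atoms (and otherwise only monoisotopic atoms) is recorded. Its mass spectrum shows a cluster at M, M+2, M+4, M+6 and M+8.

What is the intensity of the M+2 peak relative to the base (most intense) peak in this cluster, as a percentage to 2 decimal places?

17.54%

Binomial terms of (0.29520 + 0.70480)^4: M 0.0076, M+2 0.0725, M+4 0.2597, M+6 0.4134, M+8 0.2468 → M+6 is the base peak.
P(M+6) = C(4,3) × 0.29520^1 × 0.70480^3 = 4 × 0.2952 × 0.35010449 = 0.413403 (base)
P(M+2) = C(4,1) × 0.29520^3 × 0.70480^1 = 4 × 0.02572463 × 0.7048 = 0.072523
Relative intensity = 0.072523 / 0.413403 × 100 = 17.54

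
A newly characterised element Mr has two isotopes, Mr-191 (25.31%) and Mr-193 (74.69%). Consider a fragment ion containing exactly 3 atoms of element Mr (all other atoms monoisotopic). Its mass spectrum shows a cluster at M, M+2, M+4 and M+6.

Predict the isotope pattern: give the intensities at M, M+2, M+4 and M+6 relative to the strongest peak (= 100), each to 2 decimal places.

3.83 : 33.89 : 100.00 : 98.37

The 3 Mr atoms are independent, so intensities follow the terms of (0.2531 + 0.7469)^3.
P(M) = 0.2531^3 = 0.016213
P(M+2) = 3 × 0.2531^2 × 0.7469^1 = 0.143538
P(M+4) = 3 × 0.2531^1 × 0.7469^2 = 0.423583
P(M+6) = 0.7469^3 = 0.416665
The M+4 peak is largest (0.423583); scaling to 100 gives 3.83 : 33.89 : 100.00 : 98.37.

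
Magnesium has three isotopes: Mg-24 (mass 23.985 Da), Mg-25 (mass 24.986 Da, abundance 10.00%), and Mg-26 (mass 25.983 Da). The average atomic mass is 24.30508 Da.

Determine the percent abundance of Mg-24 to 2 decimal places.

The remaining 90.00% is split between Mg-24 (fraction x) and Mg-26 (fraction 0.9000 − x).
Substituting: 23.985x + 25.983(0.9000 − x) = 21.80648
(23.985 − 25.983)x = -1.57822  ⇒  x = 0.78990, y = 0.11010
Mg-24: 78.99%, Mg-26: 11.01%.

78.99%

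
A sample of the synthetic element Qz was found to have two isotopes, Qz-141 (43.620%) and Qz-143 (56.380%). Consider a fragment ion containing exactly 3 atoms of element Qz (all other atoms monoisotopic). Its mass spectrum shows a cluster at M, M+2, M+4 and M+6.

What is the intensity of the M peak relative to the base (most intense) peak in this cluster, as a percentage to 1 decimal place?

20.0%

(0.43620 + 0.56380)^3 gives M 0.0830, M+2 0.3218, M+4 0.4160, M+6 0.1792; the largest is M+4.
P(M+4) = C(3,2) × 0.43620^1 × 0.56380^2 = 3 × 0.4362 × 0.31787044 = 0.415965 (base)
P(M) = C(3,0) × 0.43620^3 × 0.56380^0 = 1 × 0.08299597 × 1.0000 = 0.082996
Relative intensity = 0.082996 / 0.415965 × 100 = 20.0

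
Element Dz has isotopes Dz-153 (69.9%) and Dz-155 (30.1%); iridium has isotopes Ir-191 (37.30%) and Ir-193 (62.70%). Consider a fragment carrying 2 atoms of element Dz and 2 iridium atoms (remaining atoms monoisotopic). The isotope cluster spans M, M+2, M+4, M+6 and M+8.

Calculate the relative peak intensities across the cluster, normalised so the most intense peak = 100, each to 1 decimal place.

16.9 : 71.5 : 100.0 : 51.8 : 8.9

Element Dz pattern (n=2): 0.488601 : 0.420798 : 0.090601
Iridium pattern (n=2): 0.139129 : 0.467742 : 0.393129
Convolve the two distributions (both contribute in 2-u steps):
  M: 0.488601×0.139129 = 0.067979
  M+2: 0.488601×0.467742 + 0.420798×0.139129 = 0.287084
  M+4: 0.488601×0.393129 + 0.420798×0.467742 + 0.090601×0.139129 = 0.401513
  M+6: 0.420798×0.393129 + 0.090601×0.467742 = 0.207806
  M+8: 0.090601×0.393129 = 0.035618
Scale to base peak (0.401513) = 100: 16.9 : 71.5 : 100.0 : 51.8 : 8.9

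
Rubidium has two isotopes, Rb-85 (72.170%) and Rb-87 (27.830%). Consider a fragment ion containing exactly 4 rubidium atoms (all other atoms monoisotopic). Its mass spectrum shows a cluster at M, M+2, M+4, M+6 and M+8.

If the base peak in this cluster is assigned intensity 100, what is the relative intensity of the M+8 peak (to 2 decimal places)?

1.43

Term probabilities: M 0.2713, M+2 0.4184, M+4 0.2420, M+6 0.0622, M+8 0.0060. Base peak = M+2.
P(M+2) = C(4,1) × 0.72170^3 × 0.27830^1 = 4 × 0.37589809 × 0.2783 = 0.418450 (base)
P(M+8) = C(4,4) × 0.72170^0 × 0.27830^4 = 1 × 1.0000 × 0.00599864 = 0.005999
Relative intensity = 0.005999 / 0.418450 × 100 = 1.43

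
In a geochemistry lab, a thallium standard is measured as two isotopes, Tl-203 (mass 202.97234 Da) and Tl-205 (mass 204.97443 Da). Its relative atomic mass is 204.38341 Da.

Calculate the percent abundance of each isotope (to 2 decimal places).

Tl-203: 29.52%, Tl-205: 70.48%

With x = fraction of Tl-203 (so Tl-205 is 1 − x):
202.97234·x + 204.97443·(1 − x) = 204.38341
(202.97234 − 204.97443)·x = 204.38341 − 204.97443
x = -0.59102 / -2.00209 = 0.29520 → 29.52% Tl-203, 70.48% Tl-205.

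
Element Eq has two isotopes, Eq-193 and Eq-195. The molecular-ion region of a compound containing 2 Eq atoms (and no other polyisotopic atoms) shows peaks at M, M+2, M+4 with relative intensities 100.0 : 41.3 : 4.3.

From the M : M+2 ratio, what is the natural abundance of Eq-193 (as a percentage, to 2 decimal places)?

82.88%

If p is the fraction of Eq that is Eq-193, then I(M+2)/I(M) = [C(2,1)·p^1·(1−p)] / p^2 = 2·(1−p)/p = 41.3/100.0 = 0.4130
(1−p)/p = 0.4130/2 = 0.2065  ⇒  p = 1/(1 + 0.2065) = 0.8288
Eq-193: 82.88%, Eq-195: 17.12%.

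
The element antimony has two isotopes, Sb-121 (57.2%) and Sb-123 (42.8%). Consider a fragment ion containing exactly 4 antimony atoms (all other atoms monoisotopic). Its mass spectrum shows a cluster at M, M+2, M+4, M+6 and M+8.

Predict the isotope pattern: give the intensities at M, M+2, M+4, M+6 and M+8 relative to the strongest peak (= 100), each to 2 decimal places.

29.77 : 89.10 : 100.00 : 49.88 : 9.33

The 4 Sb atoms are independent, so intensities follow the terms of (0.572 + 0.428)^4.
P(M) = 0.572^4 = 0.107049
P(M+2) = 4 × 0.572^3 × 0.428^1 = 0.320400
P(M+4) = 6 × 0.572^2 × 0.428^2 = 0.359609
P(M+6) = 4 × 0.572^1 × 0.428^3 = 0.179385
P(M+8) = 0.428^4 = 0.033556
The M+4 peak is largest (0.359609); scaling to 100 gives 29.77 : 89.10 : 100.00 : 49.88 : 9.33.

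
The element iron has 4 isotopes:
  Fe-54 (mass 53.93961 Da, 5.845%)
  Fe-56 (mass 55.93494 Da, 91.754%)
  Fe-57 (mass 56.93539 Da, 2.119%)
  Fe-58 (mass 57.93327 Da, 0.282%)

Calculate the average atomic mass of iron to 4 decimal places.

Ar = Σ fᵢ·mᵢ = 0.05845 × 53.93961 + 0.91754 × 55.93494 + 0.02119 × 56.93539 + 0.00282 × 57.93327
= 3.152770 + 51.322545 + 1.206461 + 0.163372 = 55.845148 Da

55.8451 Da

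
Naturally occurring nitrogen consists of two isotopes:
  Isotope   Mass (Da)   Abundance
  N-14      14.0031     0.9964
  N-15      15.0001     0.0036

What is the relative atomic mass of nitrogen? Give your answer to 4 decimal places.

14.0067 Da

Average mass = Σ (abundance × isotope mass) = 0.9964 × 14.0031 + 0.0036 × 15.0001
= 13.95269 + 0.05400 = 14.00669 Da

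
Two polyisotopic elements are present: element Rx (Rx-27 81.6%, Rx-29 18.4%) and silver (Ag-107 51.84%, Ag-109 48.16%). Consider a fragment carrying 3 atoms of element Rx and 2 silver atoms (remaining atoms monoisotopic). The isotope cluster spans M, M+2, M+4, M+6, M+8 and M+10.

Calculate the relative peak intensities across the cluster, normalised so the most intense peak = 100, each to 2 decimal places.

Element Rx pattern (n=3): 0.5433385 : 0.36755251 : 0.08287949 : 0.0062295
Silver pattern (n=2): 0.26873856 : 0.49932288 : 0.23193856
Convolve the two distributions (both contribute in 2-u steps):
  M: 0.5433385×0.26873856 = 0.146016
  M+2: 0.5433385×0.49932288 + 0.36755251×0.26873856 = 0.370077
  M+4: 0.5433385×0.23193856 + 0.36755251×0.49932288 + 0.08287949×0.26873856 = 0.331821
  M+6: 0.36755251×0.23193856 + 0.08287949×0.49932288 + 0.0062295×0.26873856 = 0.128307
  M+8: 0.08287949×0.23193856 + 0.0062295×0.49932288 = 0.022333
  M+10: 0.0062295×0.23193856 = 0.001445
Scale to base peak (0.370077) = 100: 39.46 : 100.00 : 89.66 : 34.67 : 6.03 : 0.39

39.46 : 100.00 : 89.66 : 34.67 : 6.03 : 0.39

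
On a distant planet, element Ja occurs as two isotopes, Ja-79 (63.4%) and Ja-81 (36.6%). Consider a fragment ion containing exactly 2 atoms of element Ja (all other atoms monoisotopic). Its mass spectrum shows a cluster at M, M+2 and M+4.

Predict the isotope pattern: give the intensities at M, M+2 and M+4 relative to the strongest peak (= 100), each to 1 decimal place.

Expanding (0.634 + 0.366)^2:
P(M) = 0.634^2 = 0.401956
P(M+2) = 2 × 0.634^1 × 0.366^1 = 0.464088
P(M+4) = 0.366^2 = 0.133956
The M+2 peak is largest (0.464088); scaling to 100 gives 86.6 : 100.0 : 28.9.

86.6 : 100.0 : 28.9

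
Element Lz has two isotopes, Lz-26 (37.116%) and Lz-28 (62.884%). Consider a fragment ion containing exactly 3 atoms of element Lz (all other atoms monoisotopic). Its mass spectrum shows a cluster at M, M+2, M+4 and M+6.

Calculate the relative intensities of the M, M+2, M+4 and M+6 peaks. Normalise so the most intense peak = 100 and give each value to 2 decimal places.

The 3 Lz atoms are independent, so intensities follow the terms of (0.37116 + 0.62884)^3.
P(M) = 0.37116^3 = 0.051131
P(M+2) = 3 × 0.37116^2 × 0.62884^1 = 0.259887
P(M+4) = 3 × 0.37116^1 × 0.62884^2 = 0.440314
P(M+6) = 0.62884^3 = 0.248668
The M+4 peak is largest (0.440314); scaling to 100 gives 11.61 : 59.02 : 100.00 : 56.48.

11.61 : 59.02 : 100.00 : 56.48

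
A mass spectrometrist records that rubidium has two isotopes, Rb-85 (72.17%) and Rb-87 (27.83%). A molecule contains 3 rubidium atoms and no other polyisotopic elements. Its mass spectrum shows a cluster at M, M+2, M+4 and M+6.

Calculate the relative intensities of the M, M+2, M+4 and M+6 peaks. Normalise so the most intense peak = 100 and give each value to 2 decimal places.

86.44 : 100.00 : 38.56 : 4.96

The 3 Rb atoms are independent, so intensities follow the terms of (0.7217 + 0.2783)^3.
P(M) = 0.7217^3 = 0.375898
P(M+2) = 3 × 0.7217^2 × 0.2783^1 = 0.434858
P(M+4) = 3 × 0.7217^1 × 0.2783^2 = 0.167689
P(M+6) = 0.2783^3 = 0.021555
The M+2 peak is largest (0.434858); scaling to 100 gives 86.44 : 100.00 : 38.56 : 4.96.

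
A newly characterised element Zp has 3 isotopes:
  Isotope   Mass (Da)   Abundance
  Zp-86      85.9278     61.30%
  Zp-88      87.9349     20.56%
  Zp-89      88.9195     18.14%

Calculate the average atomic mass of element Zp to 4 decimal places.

86.8832 Da

Average mass = Σ (abundance × isotope mass) = 0.6130 × 85.9278 + 0.2056 × 87.9349 + 0.1814 × 88.9195
= 52.67374 + 18.07942 + 16.13000 = 86.88316 Da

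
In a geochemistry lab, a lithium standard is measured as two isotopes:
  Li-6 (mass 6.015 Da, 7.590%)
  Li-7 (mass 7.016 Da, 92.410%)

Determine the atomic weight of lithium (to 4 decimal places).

The abundance-weighted mean is 0.07590 × 6.015 + 0.92410 × 7.016
= 0.45654 + 6.48349 = 6.94003 Da

6.9400 Da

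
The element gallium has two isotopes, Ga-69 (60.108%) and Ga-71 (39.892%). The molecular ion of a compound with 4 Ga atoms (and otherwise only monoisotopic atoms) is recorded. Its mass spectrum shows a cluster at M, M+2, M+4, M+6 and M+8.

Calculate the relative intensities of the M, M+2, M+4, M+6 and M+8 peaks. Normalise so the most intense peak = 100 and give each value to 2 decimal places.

37.67 : 100.00 : 99.55 : 44.05 : 7.31

Each Ga atom is independently Ga-69 (p = 0.60108) or Ga-71 (q = 0.39892); the cluster is the binomial expansion (p + q)^4.
P(M) = 0.60108^4 = 0.130536
P(M+2) = 4 × 0.60108^3 × 0.39892^1 = 0.346531
P(M+4) = 6 × 0.60108^2 × 0.39892^2 = 0.344975
P(M+6) = 4 × 0.60108^1 × 0.39892^3 = 0.152633
P(M+8) = 0.39892^4 = 0.025325
The M+2 peak is largest (0.346531); scaling to 100 gives 37.67 : 100.00 : 99.55 : 44.05 : 7.31.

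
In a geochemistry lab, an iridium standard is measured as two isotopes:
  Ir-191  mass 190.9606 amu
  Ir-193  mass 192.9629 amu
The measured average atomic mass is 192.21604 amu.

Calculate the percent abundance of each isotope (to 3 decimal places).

Ir-191: 37.300%, Ir-193: 62.700%

Let x be the fractional abundance of Ir-191; then Ir-193 has abundance 1 − x.
190.9606·x + 192.9629·(1 − x) = 192.21604
(190.9606 − 192.9629)·x = 192.21604 − 192.9629
x = -0.74686 / -2.0023 = 0.37300 → 37.300% Ir-191, 62.700% Ir-193.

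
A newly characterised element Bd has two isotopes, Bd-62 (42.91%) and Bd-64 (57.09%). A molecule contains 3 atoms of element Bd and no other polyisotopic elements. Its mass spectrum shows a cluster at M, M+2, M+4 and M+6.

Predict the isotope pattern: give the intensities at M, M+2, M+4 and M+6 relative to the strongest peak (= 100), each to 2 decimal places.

18.83 : 75.16 : 100.00 : 44.35

The 3 Bd atoms are independent, so intensities follow the terms of (0.4291 + 0.5709)^3.
P(M) = 0.4291^3 = 0.079009
P(M+2) = 3 × 0.4291^2 × 0.5709^1 = 0.315354
P(M+4) = 3 × 0.4291^1 × 0.5709^2 = 0.419566
P(M+6) = 0.5709^3 = 0.186072
The M+4 peak is largest (0.419566); scaling to 100 gives 18.83 : 75.16 : 100.00 : 44.35.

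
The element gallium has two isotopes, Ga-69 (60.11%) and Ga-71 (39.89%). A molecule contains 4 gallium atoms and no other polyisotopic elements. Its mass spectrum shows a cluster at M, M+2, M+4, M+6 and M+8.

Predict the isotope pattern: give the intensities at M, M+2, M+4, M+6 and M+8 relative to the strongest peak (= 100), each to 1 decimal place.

Expanding (0.6011 + 0.3989)^4:
P(M) = 0.6011^4 = 0.130553
P(M+2) = 4 × 0.6011^3 × 0.3989^1 = 0.346549
P(M+4) = 6 × 0.6011^2 × 0.3989^2 = 0.344963
P(M+6) = 4 × 0.6011^1 × 0.3989^3 = 0.152616
P(M+8) = 0.3989^4 = 0.025320
The M+2 peak is largest (0.346549); scaling to 100 gives 37.7 : 100.0 : 99.5 : 44.0 : 7.3.

37.7 : 100.0 : 99.5 : 44.0 : 7.3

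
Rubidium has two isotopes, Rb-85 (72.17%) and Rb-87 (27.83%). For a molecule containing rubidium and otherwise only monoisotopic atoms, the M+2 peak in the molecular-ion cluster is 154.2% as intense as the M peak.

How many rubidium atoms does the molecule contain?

The M+2/M ratio from n Rb atoms is n · q/p = n · 0.2783/0.7217.
n = 1.542 × 0.7217/0.2783 = 4.00 ≈ 4

4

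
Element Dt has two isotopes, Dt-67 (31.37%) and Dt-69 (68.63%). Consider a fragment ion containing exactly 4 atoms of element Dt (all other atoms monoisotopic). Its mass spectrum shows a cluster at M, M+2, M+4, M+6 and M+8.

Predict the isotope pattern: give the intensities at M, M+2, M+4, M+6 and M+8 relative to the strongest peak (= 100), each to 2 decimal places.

Expanding (0.3137 + 0.6863)^4:
P(M) = 0.3137^4 = 0.009684
P(M+2) = 4 × 0.3137^3 × 0.6863^1 = 0.084746
P(M+4) = 6 × 0.3137^2 × 0.6863^2 = 0.278105
P(M+6) = 4 × 0.3137^1 × 0.6863^3 = 0.405617
P(M+8) = 0.6863^4 = 0.221848
The M+6 peak is largest (0.405617); scaling to 100 gives 2.39 : 20.89 : 68.56 : 100.00 : 54.69.

2.39 : 20.89 : 68.56 : 100.00 : 54.69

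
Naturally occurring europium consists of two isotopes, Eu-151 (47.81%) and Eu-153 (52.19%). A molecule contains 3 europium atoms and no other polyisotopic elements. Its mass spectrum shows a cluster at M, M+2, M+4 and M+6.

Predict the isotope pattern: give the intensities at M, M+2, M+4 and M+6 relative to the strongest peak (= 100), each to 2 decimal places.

The 3 Eu atoms are independent, so intensities follow the terms of (0.4781 + 0.5219)^3.
P(M) = 0.4781^3 = 0.109284
P(M+2) = 3 × 0.4781^2 × 0.5219^1 = 0.357887
P(M+4) = 3 × 0.4781^1 × 0.5219^2 = 0.390674
P(M+6) = 0.5219^3 = 0.142155
The M+4 peak is largest (0.390674); scaling to 100 gives 27.97 : 91.61 : 100.00 : 36.39.

27.97 : 91.61 : 100.00 : 36.39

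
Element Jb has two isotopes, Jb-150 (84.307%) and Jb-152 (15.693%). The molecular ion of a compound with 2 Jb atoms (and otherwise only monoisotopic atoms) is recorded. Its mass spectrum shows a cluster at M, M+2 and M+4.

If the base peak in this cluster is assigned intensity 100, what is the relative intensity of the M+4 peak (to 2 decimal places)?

Binomial terms of (0.84307 + 0.15693)^2: M 0.7108, M+2 0.2646, M+4 0.0246 → M is the base peak.
P(M) = C(2,0) × 0.84307^2 × 0.15693^0 = 1 × 0.71076702 × 1.0000 = 0.710767 (base)
P(M+4) = C(2,2) × 0.84307^0 × 0.15693^2 = 1 × 1.0000 × 0.02462702 = 0.024627
Relative intensity = 0.024627 / 0.710767 × 100 = 3.46

3.46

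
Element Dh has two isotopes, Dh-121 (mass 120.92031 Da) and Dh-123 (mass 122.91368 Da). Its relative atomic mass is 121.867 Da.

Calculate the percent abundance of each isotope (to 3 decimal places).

Dh-121: 52.508%, Dh-123: 47.492%

Let x be the fractional abundance of Dh-121; then Dh-123 has abundance 1 − x.
120.92031·x + 122.91368·(1 − x) = 121.867
(120.92031 − 122.91368)·x = 121.867 − 122.91368
x = -1.04668 / -1.99337 = 0.52508 → 52.508% Dh-121, 47.492% Dh-123.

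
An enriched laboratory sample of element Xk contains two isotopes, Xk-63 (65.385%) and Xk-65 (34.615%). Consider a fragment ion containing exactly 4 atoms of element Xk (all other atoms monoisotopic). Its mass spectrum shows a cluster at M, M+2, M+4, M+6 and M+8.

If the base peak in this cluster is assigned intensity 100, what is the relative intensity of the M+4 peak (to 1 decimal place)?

79.4

Binomial terms of (0.65385 + 0.34615)^4: M 0.1828, M+2 0.3870, M+4 0.3074, M+6 0.1085, M+8 0.0144 → M+2 is the base peak.
P(M+2) = C(4,1) × 0.65385^3 × 0.34615^1 = 4 × 0.27953384 × 0.34615 = 0.387043 (base)
P(M+4) = C(4,2) × 0.65385^2 × 0.34615^2 = 6 × 0.42751982 × 0.11981982 = 0.307352
Relative intensity = 0.307352 / 0.387043 × 100 = 79.4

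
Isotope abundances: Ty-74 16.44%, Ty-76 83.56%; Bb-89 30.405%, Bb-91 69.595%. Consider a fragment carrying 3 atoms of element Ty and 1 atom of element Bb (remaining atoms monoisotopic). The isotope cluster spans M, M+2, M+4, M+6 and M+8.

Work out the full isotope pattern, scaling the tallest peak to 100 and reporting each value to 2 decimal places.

0.32 : 5.68 : 36.41 : 100.00 : 97.36

Element Ty pattern (n=3): 0.0044433 : 0.06775219 : 0.34436573 : 0.58343878
Element Bb pattern (n=1): 0.30405 : 0.69595
Convolve the two distributions (both contribute in 2-u steps):
  M: 0.0044433×0.30405 = 0.001351
  M+2: 0.0044433×0.69595 + 0.06775219×0.30405 = 0.023692
  M+4: 0.06775219×0.69595 + 0.34436573×0.30405 = 0.151857
  M+6: 0.34436573×0.69595 + 0.58343878×0.30405 = 0.417056
  M+8: 0.58343878×0.69595 = 0.406044
Scale to base peak (0.417056) = 100: 0.32 : 5.68 : 36.41 : 100.00 : 97.36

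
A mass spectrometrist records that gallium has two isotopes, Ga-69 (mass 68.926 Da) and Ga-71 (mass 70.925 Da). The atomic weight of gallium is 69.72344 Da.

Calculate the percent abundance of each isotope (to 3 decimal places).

Ga-69: 60.108%, Ga-71: 39.892%

Writing the weighted mean with unknown fraction x of Ga-69:
68.926·x + 70.925·(1 − x) = 69.72344
(68.926 − 70.925)·x = 69.72344 − 70.925
x = -1.20156 / -1.999 = 0.60108 → 60.108% Ga-69, 39.892% Ga-71.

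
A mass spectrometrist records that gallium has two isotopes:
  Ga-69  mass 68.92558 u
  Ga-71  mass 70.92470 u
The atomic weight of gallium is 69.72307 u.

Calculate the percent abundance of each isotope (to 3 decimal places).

With x = fraction of Ga-69 (so Ga-71 is 1 − x):
68.92558·x + 70.92470·(1 − x) = 69.72307
(68.92558 − 70.92470)·x = 69.72307 − 70.92470
x = -1.20163 / -1.99912 = 0.60108 → 60.108% Ga-69, 39.892% Ga-71.

Ga-69: 60.108%, Ga-71: 39.892%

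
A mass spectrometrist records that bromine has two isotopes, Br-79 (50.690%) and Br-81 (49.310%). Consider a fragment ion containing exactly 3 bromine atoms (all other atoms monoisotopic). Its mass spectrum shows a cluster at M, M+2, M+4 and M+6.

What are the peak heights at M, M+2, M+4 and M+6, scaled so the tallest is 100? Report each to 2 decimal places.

The 3 Br atoms are independent, so intensities follow the terms of (0.50690 + 0.49310)^3.
P(M) = 0.50690^3 = 0.130247
P(M+2) = 3 × 0.50690^2 × 0.49310^1 = 0.380103
P(M+4) = 3 × 0.50690^1 × 0.49310^2 = 0.369755
P(M+6) = 0.49310^3 = 0.119896
The M+2 peak is largest (0.380103); scaling to 100 gives 34.27 : 100.00 : 97.28 : 31.54.

34.27 : 100.00 : 97.28 : 31.54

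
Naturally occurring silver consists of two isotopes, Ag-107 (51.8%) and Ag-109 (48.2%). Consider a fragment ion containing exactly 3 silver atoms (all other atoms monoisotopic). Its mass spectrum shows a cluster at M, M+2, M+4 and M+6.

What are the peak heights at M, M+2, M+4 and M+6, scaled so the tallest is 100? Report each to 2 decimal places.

Each Ag atom is independently Ag-107 (p = 0.518) or Ag-109 (q = 0.482); the cluster is the binomial expansion (p + q)^3.
P(M) = 0.518^3 = 0.138992
P(M+2) = 3 × 0.518^2 × 0.482^1 = 0.387997
P(M+4) = 3 × 0.518^1 × 0.482^2 = 0.361031
P(M+6) = 0.482^3 = 0.111980
The M+2 peak is largest (0.387997); scaling to 100 gives 35.82 : 100.00 : 93.05 : 28.86.

35.82 : 100.00 : 93.05 : 28.86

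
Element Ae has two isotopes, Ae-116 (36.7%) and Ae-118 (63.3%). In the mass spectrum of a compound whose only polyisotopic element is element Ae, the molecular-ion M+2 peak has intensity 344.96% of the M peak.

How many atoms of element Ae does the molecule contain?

For n independent Ae atoms, I(M+2)/I(M) = n · (abundance Ae-118) / (abundance Ae-116) = n · 0.633/0.367.
n = 3.4496 × 0.367/0.633 = 2.00 ≈ 2

2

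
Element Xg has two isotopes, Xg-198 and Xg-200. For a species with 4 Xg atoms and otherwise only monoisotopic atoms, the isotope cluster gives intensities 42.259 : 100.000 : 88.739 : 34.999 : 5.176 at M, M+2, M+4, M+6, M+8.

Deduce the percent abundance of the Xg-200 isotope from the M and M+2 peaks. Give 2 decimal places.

Let p = fractional abundance of Xg-198. I(M+2)/I(M) = [C(4,1)·p^3·(1−p)] / p^4 = 4·(1−p)/p = 100.000/42.259 = 2.3664
(1−p)/p = 2.3664/4 = 0.5916  ⇒  p = 1/(1 + 0.5916) = 0.6283
Xg-198: 62.83%, Xg-200: 37.17%.

37.17%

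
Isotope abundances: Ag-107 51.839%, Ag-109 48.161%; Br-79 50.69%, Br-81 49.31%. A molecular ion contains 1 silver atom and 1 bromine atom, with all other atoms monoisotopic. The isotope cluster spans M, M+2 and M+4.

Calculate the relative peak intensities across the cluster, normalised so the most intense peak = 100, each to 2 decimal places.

52.58 : 100.00 : 47.52

Silver pattern (n=1): 0.51839 : 0.48161
Bromine pattern (n=1): 0.5069 : 0.4931
Convolve the two distributions (both contribute in 2-u steps):
  M: 0.51839×0.5069 = 0.262772
  M+2: 0.51839×0.4931 + 0.48161×0.5069 = 0.499746
  M+4: 0.48161×0.4931 = 0.237482
Scale to base peak (0.499746) = 100: 52.58 : 100.00 : 47.52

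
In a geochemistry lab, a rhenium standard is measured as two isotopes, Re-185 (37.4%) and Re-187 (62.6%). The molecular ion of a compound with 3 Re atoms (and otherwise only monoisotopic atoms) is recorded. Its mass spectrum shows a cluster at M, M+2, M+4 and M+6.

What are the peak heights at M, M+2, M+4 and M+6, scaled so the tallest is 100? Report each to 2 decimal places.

The 3 Re atoms are independent, so intensities follow the terms of (0.374 + 0.626)^3.
P(M) = 0.374^3 = 0.052314
P(M+2) = 3 × 0.374^2 × 0.626^1 = 0.262687
P(M+4) = 3 × 0.374^1 × 0.626^2 = 0.439685
P(M+6) = 0.626^3 = 0.245314
The M+4 peak is largest (0.439685); scaling to 100 gives 11.90 : 59.74 : 100.00 : 55.79.

11.90 : 59.74 : 100.00 : 55.79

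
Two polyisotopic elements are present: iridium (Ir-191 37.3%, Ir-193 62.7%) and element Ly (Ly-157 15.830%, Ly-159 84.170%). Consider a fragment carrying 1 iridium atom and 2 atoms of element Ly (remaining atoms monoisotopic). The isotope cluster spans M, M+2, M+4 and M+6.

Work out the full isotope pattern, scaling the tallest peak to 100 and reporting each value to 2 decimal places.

Iridium pattern (n=1): 0.3730 : 0.6270
Element Ly pattern (n=2): 0.02505889 : 0.26648222 : 0.70845889
Convolve the two distributions (both contribute in 2-u steps):
  M: 0.3730×0.02505889 = 0.009347
  M+2: 0.3730×0.26648222 + 0.6270×0.02505889 = 0.115110
  M+4: 0.3730×0.70845889 + 0.6270×0.26648222 = 0.431340
  M+6: 0.6270×0.70845889 = 0.444204
Scale to base peak (0.444204) = 100: 2.10 : 25.91 : 97.10 : 100.00

2.10 : 25.91 : 97.10 : 100.00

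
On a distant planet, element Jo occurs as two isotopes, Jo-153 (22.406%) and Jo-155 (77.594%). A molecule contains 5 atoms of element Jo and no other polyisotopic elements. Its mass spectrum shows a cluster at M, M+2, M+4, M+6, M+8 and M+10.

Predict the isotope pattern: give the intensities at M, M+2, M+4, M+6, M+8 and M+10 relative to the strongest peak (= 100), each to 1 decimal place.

0.1 : 2.4 : 16.7 : 57.8 : 100.0 : 69.3

The 5 Jo atoms are independent, so intensities follow the terms of (0.22406 + 0.77594)^5.
P(M) = 0.22406^5 = 0.000565
P(M+2) = 5 × 0.22406^4 × 0.77594^1 = 0.009778
P(M+4) = 10 × 0.22406^3 × 0.77594^2 = 0.067725
P(M+6) = 10 × 0.22406^2 × 0.77594^3 = 0.234538
P(M+8) = 5 × 0.22406^1 × 0.77594^4 = 0.406113
P(M+10) = 0.77594^5 = 0.281281
The M+8 peak is largest (0.406113); scaling to 100 gives 0.1 : 2.4 : 16.7 : 57.8 : 100.0 : 69.3.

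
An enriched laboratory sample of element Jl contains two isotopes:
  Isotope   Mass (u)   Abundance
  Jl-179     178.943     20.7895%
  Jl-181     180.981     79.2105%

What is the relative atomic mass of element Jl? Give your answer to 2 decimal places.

180.56 u

The abundance-weighted mean is 0.207895 × 178.943 + 0.792105 × 180.981
= 37.2014 + 143.3560 = 180.5574 u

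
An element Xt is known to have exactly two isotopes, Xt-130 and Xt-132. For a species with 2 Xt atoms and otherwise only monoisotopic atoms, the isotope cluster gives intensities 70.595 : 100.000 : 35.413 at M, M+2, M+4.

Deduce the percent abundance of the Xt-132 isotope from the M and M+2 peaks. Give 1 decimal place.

If p is the fraction of Xt that is Xt-130, then I(M+2)/I(M) = [C(2,1)·p^1·(1−p)] / p^2 = 2·(1−p)/p = 100.000/70.595 = 1.4165
(1−p)/p = 1.4165/2 = 0.7083  ⇒  p = 1/(1 + 0.7083) = 0.5854
Xt-130: 58.5%, Xt-132: 41.5%.

41.5%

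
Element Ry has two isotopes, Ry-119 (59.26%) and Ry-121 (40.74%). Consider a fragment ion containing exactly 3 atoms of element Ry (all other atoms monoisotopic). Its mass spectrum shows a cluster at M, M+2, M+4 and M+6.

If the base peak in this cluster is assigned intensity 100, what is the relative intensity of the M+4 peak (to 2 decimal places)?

68.75

(0.5926 + 0.4074)^3 gives M 0.2081, M+2 0.4292, M+4 0.2951, M+6 0.0676; the largest is M+2.
P(M+2) = C(3,1) × 0.5926^2 × 0.4074^1 = 3 × 0.35117476 × 0.4074 = 0.429206 (base)
P(M+4) = C(3,2) × 0.5926^1 × 0.4074^2 = 3 × 0.5926 × 0.16597476 = 0.295070
Relative intensity = 0.295070 / 0.429206 × 100 = 68.75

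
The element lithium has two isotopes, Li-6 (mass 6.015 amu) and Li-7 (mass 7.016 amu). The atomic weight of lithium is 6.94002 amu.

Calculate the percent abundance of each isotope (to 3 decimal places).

Li-6: 7.590%, Li-7: 92.410%

With x = fraction of Li-6 (so Li-7 is 1 − x):
6.015·x + 7.016·(1 − x) = 6.94002
(6.015 − 7.016)·x = 6.94002 − 7.016
x = -0.07598 / -1.001 = 0.07590 → 7.590% Li-6, 92.410% Li-7.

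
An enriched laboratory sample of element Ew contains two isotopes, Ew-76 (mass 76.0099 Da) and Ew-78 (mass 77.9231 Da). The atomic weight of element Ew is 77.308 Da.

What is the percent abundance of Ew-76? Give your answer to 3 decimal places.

Writing the weighted mean with unknown fraction x of Ew-76:
76.0099·x + 77.9231·(1 − x) = 77.308
(76.0099 − 77.9231)·x = 77.308 − 77.9231
x = -0.6151 / -1.9132 = 0.32150 → 32.150% Ew-76, 67.850% Ew-78.

32.150%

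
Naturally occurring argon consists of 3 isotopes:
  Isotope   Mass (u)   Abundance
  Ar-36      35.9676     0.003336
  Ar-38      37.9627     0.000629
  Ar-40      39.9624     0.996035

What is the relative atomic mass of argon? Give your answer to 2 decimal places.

The abundance-weighted mean is 0.003336 × 35.9676 + 0.000629 × 37.9627 + 0.996035 × 39.9624
= 0.11999 + 0.02388 + 39.80395 = 39.94782 u

39.95 u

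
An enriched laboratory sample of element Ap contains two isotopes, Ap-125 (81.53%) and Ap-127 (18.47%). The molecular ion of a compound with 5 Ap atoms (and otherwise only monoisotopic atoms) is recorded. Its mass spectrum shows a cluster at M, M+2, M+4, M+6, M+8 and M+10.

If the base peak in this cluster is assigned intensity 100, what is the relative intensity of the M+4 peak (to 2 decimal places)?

45.31

(0.8153 + 0.1847)^5 gives M 0.3602, M+2 0.4080, M+4 0.1849, M+6 0.0419, M+8 0.0047, M+10 0.0002; the largest is M+2.
P(M+2) = C(5,1) × 0.8153^4 × 0.1847^1 = 5 × 0.44184482 × 0.1847 = 0.408044 (base)
P(M+4) = C(5,2) × 0.8153^3 × 0.1847^2 = 10 × 0.5419414 × 0.03411409 = 0.184878
Relative intensity = 0.184878 / 0.408044 × 100 = 45.31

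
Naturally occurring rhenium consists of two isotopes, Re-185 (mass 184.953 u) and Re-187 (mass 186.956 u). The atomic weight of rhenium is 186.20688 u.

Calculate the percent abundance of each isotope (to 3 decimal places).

Re-185: 37.400%, Re-187: 62.600%

Let x be the fractional abundance of Re-185; then Re-187 has abundance 1 − x.
184.953·x + 186.956·(1 − x) = 186.20688
(184.953 − 186.956)·x = 186.20688 − 186.956
x = -0.74912 / -2.003 = 0.37400 → 37.400% Re-185, 62.600% Re-187.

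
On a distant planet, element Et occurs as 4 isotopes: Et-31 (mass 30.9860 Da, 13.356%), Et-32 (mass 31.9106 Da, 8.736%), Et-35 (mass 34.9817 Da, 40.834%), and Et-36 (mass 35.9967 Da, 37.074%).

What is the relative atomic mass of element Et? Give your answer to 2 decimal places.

34.56 Da

Average mass = Σ (abundance × isotope mass) = 0.13356 × 30.9860 + 0.08736 × 31.9106 + 0.40834 × 34.9817 + 0.37074 × 35.9967
= 4.13849 + 2.78771 + 14.28443 + 13.34542 = 34.55605 Da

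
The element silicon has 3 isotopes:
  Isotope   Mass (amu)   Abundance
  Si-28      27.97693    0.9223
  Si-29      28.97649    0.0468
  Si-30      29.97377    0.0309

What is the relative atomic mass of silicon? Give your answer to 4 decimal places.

Weight each isotope mass by its fractional abundance: 0.9223 × 27.97693 + 0.0468 × 28.97649 + 0.0309 × 29.97377
= 25.803123 + 1.356100 + 0.926189 = 28.085412 amu

28.0854 amu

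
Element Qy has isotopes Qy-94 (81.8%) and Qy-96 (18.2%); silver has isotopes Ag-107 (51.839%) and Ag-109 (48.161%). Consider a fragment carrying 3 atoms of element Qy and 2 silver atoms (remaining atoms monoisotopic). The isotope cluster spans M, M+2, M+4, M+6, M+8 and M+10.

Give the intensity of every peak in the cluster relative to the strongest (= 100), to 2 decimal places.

Element Qy pattern (n=3): 0.54734343 : 0.3653417 : 0.0812863 : 0.00602857
Silver pattern (n=2): 0.26872819 : 0.49932362 : 0.23194819
Convolve the two distributions (both contribute in 2-u steps):
  M: 0.54734343×0.26872819 = 0.147087
  M+2: 0.54734343×0.49932362 + 0.3653417×0.26872819 = 0.371479
  M+4: 0.54734343×0.23194819 + 0.3653417×0.49932362 + 0.0812863×0.26872819 = 0.331223
  M+6: 0.3653417×0.23194819 + 0.0812863×0.49932362 + 0.00602857×0.26872819 = 0.126949
  M+8: 0.0812863×0.23194819 + 0.00602857×0.49932362 = 0.021864
  M+10: 0.00602857×0.23194819 = 0.001398
Scale to base peak (0.371479) = 100: 39.59 : 100.00 : 89.16 : 34.17 : 5.89 : 0.38

39.59 : 100.00 : 89.16 : 34.17 : 5.89 : 0.38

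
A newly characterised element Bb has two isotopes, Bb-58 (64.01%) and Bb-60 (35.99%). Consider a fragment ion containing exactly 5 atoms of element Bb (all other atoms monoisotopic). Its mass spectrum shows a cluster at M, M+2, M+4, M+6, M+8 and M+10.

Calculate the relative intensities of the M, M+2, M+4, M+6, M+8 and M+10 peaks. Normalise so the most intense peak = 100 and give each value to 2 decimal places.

Expanding (0.6401 + 0.3599)^5:
P(M) = 0.6401^5 = 0.107458
P(M+2) = 5 × 0.6401^4 × 0.3599^1 = 0.302095
P(M+4) = 10 × 0.6401^3 × 0.3599^2 = 0.339709
P(M+6) = 10 × 0.6401^2 × 0.3599^3 = 0.191003
P(M+8) = 5 × 0.6401^1 × 0.3599^4 = 0.053696
P(M+10) = 0.3599^5 = 0.006038
The M+4 peak is largest (0.339709); scaling to 100 gives 31.63 : 88.93 : 100.00 : 56.23 : 15.81 : 1.78.

31.63 : 88.93 : 100.00 : 56.23 : 15.81 : 1.78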